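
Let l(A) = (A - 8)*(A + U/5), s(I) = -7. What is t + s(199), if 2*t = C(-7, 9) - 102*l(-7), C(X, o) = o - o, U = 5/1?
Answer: -4597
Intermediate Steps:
U = 5 (U = 5*1 = 5)
l(A) = (1 + A)*(-8 + A) (l(A) = (A - 8)*(A + 5/5) = (-8 + A)*(A + 5*(1/5)) = (-8 + A)*(A + 1) = (-8 + A)*(1 + A) = (1 + A)*(-8 + A))
C(X, o) = 0
t = -4590 (t = (0 - 102*(-8 + (-7)**2 - 7*(-7)))/2 = (0 - 102*(-8 + 49 + 49))/2 = (0 - 102*90)/2 = (0 - 9180)/2 = (1/2)*(-9180) = -4590)
t + s(199) = -4590 - 7 = -4597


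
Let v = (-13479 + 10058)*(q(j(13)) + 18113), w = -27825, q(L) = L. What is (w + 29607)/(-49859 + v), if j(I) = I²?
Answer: -1782/62592581 ≈ -2.8470e-5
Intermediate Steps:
v = -62542722 (v = (-13479 + 10058)*(13² + 18113) = -3421*(169 + 18113) = -3421*18282 = -62542722)
(w + 29607)/(-49859 + v) = (-27825 + 29607)/(-49859 - 62542722) = 1782/(-62592581) = 1782*(-1/62592581) = -1782/62592581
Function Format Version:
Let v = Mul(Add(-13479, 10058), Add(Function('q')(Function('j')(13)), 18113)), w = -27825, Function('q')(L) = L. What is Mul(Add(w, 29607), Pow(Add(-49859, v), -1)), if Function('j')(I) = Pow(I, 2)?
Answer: Rational(-1782, 62592581) ≈ -2.8470e-5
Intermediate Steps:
v = -62542722 (v = Mul(Add(-13479, 10058), Add(Pow(13, 2), 18113)) = Mul(-3421, Add(169, 18113)) = Mul(-3421, 18282) = -62542722)
Mul(Add(w, 29607), Pow(Add(-49859, v), -1)) = Mul(Add(-27825, 29607), Pow(Add(-49859, -62542722), -1)) = Mul(1782, Pow(-62592581, -1)) = Mul(1782, Rational(-1, 62592581)) = Rational(-1782, 62592581)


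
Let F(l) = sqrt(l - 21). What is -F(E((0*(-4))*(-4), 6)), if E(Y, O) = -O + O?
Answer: -I*sqrt(21) ≈ -4.5826*I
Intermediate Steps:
E(Y, O) = 0
F(l) = sqrt(-21 + l)
-F(E((0*(-4))*(-4), 6)) = -sqrt(-21 + 0) = -sqrt(-21) = -I*sqrt(21)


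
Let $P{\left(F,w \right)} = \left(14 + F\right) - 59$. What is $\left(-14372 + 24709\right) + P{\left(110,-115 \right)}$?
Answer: $10402$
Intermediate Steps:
$P{\left(F,w \right)} = -45 + F$
$\left(-14372 + 24709\right) + P{\left(110,-115 \right)} = \left(-14372 + 24709\right) + \left(-45 + 110\right) = 10337 + 65 = 10402$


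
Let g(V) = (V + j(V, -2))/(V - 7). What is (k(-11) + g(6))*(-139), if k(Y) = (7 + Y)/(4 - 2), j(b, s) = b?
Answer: 1946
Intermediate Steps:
k(Y) = 7/2 + Y/2 (k(Y) = (7 + Y)/2 = (7 + Y)*(½) = 7/2 + Y/2)
g(V) = 2*V/(-7 + V) (g(V) = (V + V)/(V - 7) = (2*V)/(-7 + V) = 2*V/(-7 + V))
(k(-11) + g(6))*(-139) = ((7/2 + (½)*(-11)) + 2*6/(-7 + 6))*(-139) = ((7/2 - 11/2) + 2*6/(-1))*(-139) = (-2 + 2*6*(-1))*(-139) = (-2 - 12)*(-139) = -14*(-139) = 1946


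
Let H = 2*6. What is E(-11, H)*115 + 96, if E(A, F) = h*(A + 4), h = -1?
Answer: 901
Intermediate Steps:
H = 12
E(A, F) = -4 - A (E(A, F) = -(A + 4) = -(4 + A) = -4 - A)
E(-11, H)*115 + 96 = (-4 - 1*(-11))*115 + 96 = (-4 + 11)*115 + 96 = 7*115 + 96 = 805 + 96 = 901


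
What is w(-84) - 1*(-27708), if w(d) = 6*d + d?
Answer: 27120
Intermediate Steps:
w(d) = 7*d
w(-84) - 1*(-27708) = 7*(-84) - 1*(-27708) = -588 + 27708 = 27120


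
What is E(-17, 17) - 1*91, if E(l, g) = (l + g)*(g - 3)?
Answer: -91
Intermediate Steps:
E(l, g) = (-3 + g)*(g + l) (E(l, g) = (g + l)*(-3 + g) = (-3 + g)*(g + l))
E(-17, 17) - 1*91 = (17**2 - 3*17 - 3*(-17) + 17*(-17)) - 1*91 = (289 - 51 + 51 - 289) - 91 = 0 - 91 = -91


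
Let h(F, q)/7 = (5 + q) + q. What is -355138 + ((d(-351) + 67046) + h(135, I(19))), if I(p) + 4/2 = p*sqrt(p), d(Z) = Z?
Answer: -288436 + 266*sqrt(19) ≈ -2.8728e+5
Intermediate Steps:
I(p) = -2 + p**(3/2) (I(p) = -2 + p*sqrt(p) = -2 + p**(3/2))
h(F, q) = 35 + 14*q (h(F, q) = 7*((5 + q) + q) = 7*(5 + 2*q) = 35 + 14*q)
-355138 + ((d(-351) + 67046) + h(135, I(19))) = -355138 + ((-351 + 67046) + (35 + 14*(-2 + 19**(3/2)))) = -355138 + (66695 + (35 + 14*(-2 + 19*sqrt(19)))) = -355138 + (66695 + (35 + (-28 + 266*sqrt(19)))) = -355138 + (66695 + (7 + 266*sqrt(19))) = -355138 + (66702 + 266*sqrt(19)) = -288436 + 266*sqrt(19)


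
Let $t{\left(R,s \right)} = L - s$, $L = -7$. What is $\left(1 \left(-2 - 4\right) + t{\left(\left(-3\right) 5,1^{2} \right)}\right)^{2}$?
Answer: $196$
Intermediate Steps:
$t{\left(R,s \right)} = -7 - s$
$\left(1 \left(-2 - 4\right) + t{\left(\left(-3\right) 5,1^{2} \right)}\right)^{2} = \left(1 \left(-2 - 4\right) - 8\right)^{2} = \left(1 \left(-6\right) - 8\right)^{2} = \left(-6 - 8\right)^{2} = \left(-14\right)^{2} = 196$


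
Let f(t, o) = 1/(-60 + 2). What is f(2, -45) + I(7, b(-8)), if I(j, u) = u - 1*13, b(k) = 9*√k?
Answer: -755/58 + 18*I*√2 ≈ -13.017 + 25.456*I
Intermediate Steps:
f(t, o) = -1/58 (f(t, o) = 1/(-58) = -1/58)
I(j, u) = -13 + u (I(j, u) = u - 13 = -13 + u)
f(2, -45) + I(7, b(-8)) = -1/58 + (-13 + 9*√(-8)) = -1/58 + (-13 + 9*(2*I*√2)) = -1/58 + (-13 + 18*I*√2) = -755/58 + 18*I*√2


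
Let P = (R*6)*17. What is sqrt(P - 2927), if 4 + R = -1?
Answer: I*sqrt(3437) ≈ 58.626*I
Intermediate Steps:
R = -5 (R = -4 - 1 = -5)
P = -510 (P = -5*6*17 = -30*17 = -510)
sqrt(P - 2927) = sqrt(-510 - 2927) = sqrt(-3437) = I*sqrt(3437)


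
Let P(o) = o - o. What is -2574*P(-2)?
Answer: 0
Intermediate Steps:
P(o) = 0
-2574*P(-2) = -2574*0 = 0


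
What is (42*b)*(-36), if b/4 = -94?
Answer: 568512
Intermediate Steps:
b = -376 (b = 4*(-94) = -376)
(42*b)*(-36) = (42*(-376))*(-36) = -15792*(-36) = 568512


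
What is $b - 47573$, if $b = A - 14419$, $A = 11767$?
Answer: $-50225$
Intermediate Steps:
$b = -2652$ ($b = 11767 - 14419 = -2652$)
$b - 47573 = -2652 - 47573 = -50225$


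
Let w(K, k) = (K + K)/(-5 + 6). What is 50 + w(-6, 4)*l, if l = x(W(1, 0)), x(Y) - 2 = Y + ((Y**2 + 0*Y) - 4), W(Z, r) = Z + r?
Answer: 50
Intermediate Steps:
w(K, k) = 2*K (w(K, k) = (2*K)/1 = (2*K)*1 = 2*K)
x(Y) = -2 + Y + Y**2 (x(Y) = 2 + (Y + ((Y**2 + 0*Y) - 4)) = 2 + (Y + ((Y**2 + 0) - 4)) = 2 + (Y + (Y**2 - 4)) = 2 + (Y + (-4 + Y**2)) = 2 + (-4 + Y + Y**2) = -2 + Y + Y**2)
l = 0 (l = -2 + (1 + 0) + (1 + 0)**2 = -2 + 1 + 1**2 = -2 + 1 + 1 = 0)
50 + w(-6, 4)*l = 50 + (2*(-6))*0 = 50 - 12*0 = 50 + 0 = 50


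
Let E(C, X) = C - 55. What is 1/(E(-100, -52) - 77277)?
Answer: -1/77432 ≈ -1.2915e-5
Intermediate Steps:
E(C, X) = -55 + C
1/(E(-100, -52) - 77277) = 1/((-55 - 100) - 77277) = 1/(-155 - 77277) = 1/(-77432) = -1/77432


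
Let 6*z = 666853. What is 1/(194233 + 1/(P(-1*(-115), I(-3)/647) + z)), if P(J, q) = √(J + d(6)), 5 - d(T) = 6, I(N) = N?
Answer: 86374039838215783/16776688880673315331969 + 36*√114/16776688880673315331969 ≈ 5.1485e-6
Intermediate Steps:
z = 666853/6 (z = (⅙)*666853 = 666853/6 ≈ 1.1114e+5)
d(T) = -1 (d(T) = 5 - 1*6 = 5 - 6 = -1)
P(J, q) = √(-1 + J) (P(J, q) = √(J - 1) = √(-1 + J))
1/(194233 + 1/(P(-1*(-115), I(-3)/647) + z)) = 1/(194233 + 1/(√(-1 - 1*(-115)) + 666853/6)) = 1/(194233 + 1/(√(-1 + 115) + 666853/6)) = 1/(194233 + 1/(√114 + 666853/6)) = 1/(194233 + 1/(666853/6 + √114))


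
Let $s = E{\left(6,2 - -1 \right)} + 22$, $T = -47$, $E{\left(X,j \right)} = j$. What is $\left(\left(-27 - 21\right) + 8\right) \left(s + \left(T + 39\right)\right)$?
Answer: $-680$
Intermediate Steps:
$s = 25$ ($s = \left(2 - -1\right) + 22 = \left(2 + 1\right) + 22 = 3 + 22 = 25$)
$\left(\left(-27 - 21\right) + 8\right) \left(s + \left(T + 39\right)\right) = \left(\left(-27 - 21\right) + 8\right) \left(25 + \left(-47 + 39\right)\right) = \left(-48 + 8\right) \left(25 - 8\right) = \left(-40\right) 17 = -680$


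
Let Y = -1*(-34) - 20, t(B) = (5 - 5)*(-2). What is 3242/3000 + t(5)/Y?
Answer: 1621/1500 ≈ 1.0807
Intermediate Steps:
t(B) = 0 (t(B) = 0*(-2) = 0)
Y = 14 (Y = 34 - 20 = 14)
3242/3000 + t(5)/Y = 3242/3000 + 0/14 = 3242*(1/3000) + 0*(1/14) = 1621/1500 + 0 = 1621/1500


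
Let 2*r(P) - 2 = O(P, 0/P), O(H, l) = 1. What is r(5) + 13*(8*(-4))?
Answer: -829/2 ≈ -414.50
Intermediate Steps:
r(P) = 3/2 (r(P) = 1 + (½)*1 = 1 + ½ = 3/2)
r(5) + 13*(8*(-4)) = 3/2 + 13*(8*(-4)) = 3/2 + 13*(-32) = 3/2 - 416 = -829/2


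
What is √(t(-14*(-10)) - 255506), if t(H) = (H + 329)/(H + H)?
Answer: I*√102201730/20 ≈ 505.47*I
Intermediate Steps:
t(H) = (329 + H)/(2*H) (t(H) = (329 + H)/((2*H)) = (329 + H)*(1/(2*H)) = (329 + H)/(2*H))
√(t(-14*(-10)) - 255506) = √((329 - 14*(-10))/(2*((-14*(-10)))) - 255506) = √((½)*(329 + 140)/140 - 255506) = √((½)*(1/140)*469 - 255506) = √(67/40 - 255506) = √(-10220173/40) = I*√102201730/20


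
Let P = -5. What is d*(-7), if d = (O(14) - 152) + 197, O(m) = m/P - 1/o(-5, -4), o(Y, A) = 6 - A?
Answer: -2947/10 ≈ -294.70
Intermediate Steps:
O(m) = -⅒ - m/5 (O(m) = m/(-5) - 1/(6 - 1*(-4)) = m*(-⅕) - 1/(6 + 4) = -m/5 - 1/10 = -m/5 - 1*⅒ = -m/5 - ⅒ = -⅒ - m/5)
d = 421/10 (d = ((-⅒ - ⅕*14) - 152) + 197 = ((-⅒ - 14/5) - 152) + 197 = (-29/10 - 152) + 197 = -1549/10 + 197 = 421/10 ≈ 42.100)
d*(-7) = (421/10)*(-7) = -2947/10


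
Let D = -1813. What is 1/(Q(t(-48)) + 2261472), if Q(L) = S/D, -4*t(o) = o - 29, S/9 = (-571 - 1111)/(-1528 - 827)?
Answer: 1423205/3218538252714 ≈ 4.4219e-7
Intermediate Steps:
S = 5046/785 (S = 9*((-571 - 1111)/(-1528 - 827)) = 9*(-1682/(-2355)) = 9*(-1682*(-1/2355)) = 9*(1682/2355) = 5046/785 ≈ 6.4280)
t(o) = 29/4 - o/4 (t(o) = -(o - 29)/4 = -(-29 + o)/4 = 29/4 - o/4)
Q(L) = -5046/1423205 (Q(L) = (5046/785)/(-1813) = (5046/785)*(-1/1813) = -5046/1423205)
1/(Q(t(-48)) + 2261472) = 1/(-5046/1423205 + 2261472) = 1/(3218538252714/1423205) = 1423205/3218538252714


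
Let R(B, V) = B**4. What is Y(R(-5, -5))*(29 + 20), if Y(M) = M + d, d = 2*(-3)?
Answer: 30331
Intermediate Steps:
d = -6
Y(M) = -6 + M (Y(M) = M - 6 = -6 + M)
Y(R(-5, -5))*(29 + 20) = (-6 + (-5)**4)*(29 + 20) = (-6 + 625)*49 = 619*49 = 30331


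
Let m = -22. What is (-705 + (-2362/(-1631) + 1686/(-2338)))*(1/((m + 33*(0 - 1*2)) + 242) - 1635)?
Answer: 24150058672375/20973029 ≈ 1.1515e+6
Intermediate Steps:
(-705 + (-2362/(-1631) + 1686/(-2338)))*(1/((m + 33*(0 - 1*2)) + 242) - 1635) = (-705 + (-2362/(-1631) + 1686/(-2338)))*(1/((-22 + 33*(0 - 1*2)) + 242) - 1635) = (-705 + (-2362*(-1/1631) + 1686*(-1/2338)))*(1/((-22 + 33*(0 - 2)) + 242) - 1635) = (-705 + (2362/1631 - 843/1169))*(1/((-22 + 33*(-2)) + 242) - 1635) = (-705 + 198035/272377)*(1/((-22 - 66) + 242) - 1635) = -191827750*(1/(-88 + 242) - 1635)/272377 = -191827750*(1/154 - 1635)/272377 = -191827750/272377*(-251789/154) = 24150058672375/20973029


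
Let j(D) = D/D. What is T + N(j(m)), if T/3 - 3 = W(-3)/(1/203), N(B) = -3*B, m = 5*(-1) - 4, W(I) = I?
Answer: -1821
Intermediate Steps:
m = -9 (m = -5 - 4 = -9)
j(D) = 1
T = -1818 (T = 9 + 3*(-3/(1/203)) = 9 + 3*(-3/1/203) = 9 + 3*(-3*203) = 9 + 3*(-609) = 9 - 1827 = -1818)
T + N(j(m)) = -1818 - 3*1 = -1818 - 3 = -1821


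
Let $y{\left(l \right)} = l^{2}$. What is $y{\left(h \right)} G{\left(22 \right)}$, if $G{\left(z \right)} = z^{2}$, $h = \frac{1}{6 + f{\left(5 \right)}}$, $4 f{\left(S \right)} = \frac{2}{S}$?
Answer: $\frac{48400}{3721} \approx 13.007$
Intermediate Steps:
$f{\left(S \right)} = \frac{1}{2 S}$ ($f{\left(S \right)} = \frac{2 \frac{1}{S}}{4} = \frac{1}{2 S}$)
$h = \frac{10}{61}$ ($h = \frac{1}{6 + \frac{1}{2 \cdot 5}} = \frac{1}{6 + \frac{1}{2} \cdot \frac{1}{5}} = \frac{1}{6 + \frac{1}{10}} = \frac{1}{\frac{61}{10}} = \frac{10}{61} \approx 0.16393$)
$y{\left(h \right)} G{\left(22 \right)} = \left(\frac{10}{61}\right)^{2} \cdot 22^{2} = \frac{100}{3721} \cdot 484 = \frac{48400}{3721}$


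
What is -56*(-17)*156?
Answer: 148512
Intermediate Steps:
-56*(-17)*156 = 952*156 = 148512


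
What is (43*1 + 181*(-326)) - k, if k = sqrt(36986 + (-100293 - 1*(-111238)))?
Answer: -58963 - sqrt(47931) ≈ -59182.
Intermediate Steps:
k = sqrt(47931) (k = sqrt(36986 + (-100293 + 111238)) = sqrt(36986 + 10945) = sqrt(47931) ≈ 218.93)
(43*1 + 181*(-326)) - k = (43*1 + 181*(-326)) - sqrt(47931) = (43 - 59006) - sqrt(47931) = -58963 - sqrt(47931)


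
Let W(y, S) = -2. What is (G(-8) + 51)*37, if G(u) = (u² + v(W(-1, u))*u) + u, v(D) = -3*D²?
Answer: 7511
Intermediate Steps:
G(u) = u² - 11*u (G(u) = (u² + (-3*(-2)²)*u) + u = (u² + (-3*4)*u) + u = (u² - 12*u) + u = u² - 11*u)
(G(-8) + 51)*37 = (-8*(-11 - 8) + 51)*37 = (-8*(-19) + 51)*37 = (152 + 51)*37 = 203*37 = 7511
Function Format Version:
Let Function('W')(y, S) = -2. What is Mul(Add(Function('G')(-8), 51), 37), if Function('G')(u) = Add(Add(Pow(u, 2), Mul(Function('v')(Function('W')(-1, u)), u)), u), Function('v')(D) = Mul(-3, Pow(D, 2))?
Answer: 7511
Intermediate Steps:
Function('G')(u) = Add(Pow(u, 2), Mul(-11, u)) (Function('G')(u) = Add(Add(Pow(u, 2), Mul(Mul(-3, Pow(-2, 2)), u)), u) = Add(Add(Pow(u, 2), Mul(Mul(-3, 4), u)), u) = Add(Add(Pow(u, 2), Mul(-12, u)), u) = Add(Pow(u, 2), Mul(-11, u)))
Mul(Add(Function('G')(-8), 51), 37) = Mul(Add(Mul(-8, Add(-11, -8)), 51), 37) = Mul(Add(Mul(-8, -19), 51), 37) = Mul(Add(152, 51), 37) = Mul(203, 37) = 7511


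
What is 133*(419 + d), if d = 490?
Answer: 120897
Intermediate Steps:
133*(419 + d) = 133*(419 + 490) = 133*909 = 120897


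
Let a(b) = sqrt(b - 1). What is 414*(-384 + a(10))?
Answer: -157734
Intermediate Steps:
a(b) = sqrt(-1 + b)
414*(-384 + a(10)) = 414*(-384 + sqrt(-1 + 10)) = 414*(-384 + sqrt(9)) = 414*(-384 + 3) = 414*(-381) = -157734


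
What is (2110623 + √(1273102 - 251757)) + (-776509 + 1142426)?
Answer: 2476540 + √1021345 ≈ 2.4776e+6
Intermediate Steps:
(2110623 + √(1273102 - 251757)) + (-776509 + 1142426) = (2110623 + √1021345) + 365917 = 2476540 + √1021345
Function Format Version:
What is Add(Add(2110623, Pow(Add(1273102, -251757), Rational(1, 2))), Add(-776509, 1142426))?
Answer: Add(2476540, Pow(1021345, Rational(1, 2))) ≈ 2.4776e+6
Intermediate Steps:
Add(Add(2110623, Pow(Add(1273102, -251757), Rational(1, 2))), Add(-776509, 1142426)) = Add(Add(2110623, Pow(1021345, Rational(1, 2))), 365917) = Add(2476540, Pow(1021345, Rational(1, 2)))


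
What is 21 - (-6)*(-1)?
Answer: 15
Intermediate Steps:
21 - (-6)*(-1) = 21 - 6*1 = 21 - 6 = 15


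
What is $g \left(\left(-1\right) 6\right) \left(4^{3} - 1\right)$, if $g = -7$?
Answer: $2646$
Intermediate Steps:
$g \left(\left(-1\right) 6\right) \left(4^{3} - 1\right) = - 7 \left(\left(-1\right) 6\right) \left(4^{3} - 1\right) = \left(-7\right) \left(-6\right) \left(64 - 1\right) = 42 \cdot 63 = 2646$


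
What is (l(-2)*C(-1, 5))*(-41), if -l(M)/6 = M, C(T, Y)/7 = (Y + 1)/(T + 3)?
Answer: -10332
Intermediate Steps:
C(T, Y) = 7*(1 + Y)/(3 + T) (C(T, Y) = 7*((Y + 1)/(T + 3)) = 7*((1 + Y)/(3 + T)) = 7*(1 + Y)/(3 + T))
l(M) = -6*M
(l(-2)*C(-1, 5))*(-41) = ((-6*(-2))*(7*(1 + 5)/(3 - 1)))*(-41) = (12*(7*6/2))*(-41) = (12*(7*(1/2)*6))*(-41) = (12*21)*(-41) = 252*(-41) = -10332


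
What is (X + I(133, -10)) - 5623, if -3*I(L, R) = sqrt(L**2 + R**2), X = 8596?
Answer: 2973 - sqrt(17789)/3 ≈ 2928.5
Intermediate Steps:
I(L, R) = -sqrt(L**2 + R**2)/3
(X + I(133, -10)) - 5623 = (8596 - sqrt(133**2 + (-10)**2)/3) - 5623 = (8596 - sqrt(17689 + 100)/3) - 5623 = (8596 - sqrt(17789)/3) - 5623 = 2973 - sqrt(17789)/3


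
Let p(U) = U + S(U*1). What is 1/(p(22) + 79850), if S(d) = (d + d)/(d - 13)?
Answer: 9/718892 ≈ 1.2519e-5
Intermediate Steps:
S(d) = 2*d/(-13 + d) (S(d) = (2*d)/(-13 + d) = 2*d/(-13 + d))
p(U) = U + 2*U/(-13 + U) (p(U) = U + 2*(U*1)/(-13 + U*1) = U + 2*U/(-13 + U))
1/(p(22) + 79850) = 1/(22*(-11 + 22)/(-13 + 22) + 79850) = 1/(22*11/9 + 79850) = 1/(22*(1/9)*11 + 79850) = 1/(242/9 + 79850) = 1/(718892/9) = 9/718892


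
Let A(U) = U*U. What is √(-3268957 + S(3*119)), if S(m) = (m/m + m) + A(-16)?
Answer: I*√3268343 ≈ 1807.9*I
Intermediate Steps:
A(U) = U²
S(m) = 257 + m (S(m) = (m/m + m) + (-16)² = (1 + m) + 256 = 257 + m)
√(-3268957 + S(3*119)) = √(-3268957 + (257 + 3*119)) = √(-3268957 + (257 + 357)) = √(-3268957 + 614) = √(-3268343) = I*√3268343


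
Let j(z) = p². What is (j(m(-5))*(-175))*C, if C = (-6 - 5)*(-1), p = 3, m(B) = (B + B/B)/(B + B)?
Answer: -17325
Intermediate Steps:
m(B) = (1 + B)/(2*B) (m(B) = (B + 1)/((2*B)) = (1 + B)*(1/(2*B)) = (1 + B)/(2*B))
j(z) = 9 (j(z) = 3² = 9)
C = 11 (C = -11*(-1) = 11)
(j(m(-5))*(-175))*C = (9*(-175))*11 = -1575*11 = -17325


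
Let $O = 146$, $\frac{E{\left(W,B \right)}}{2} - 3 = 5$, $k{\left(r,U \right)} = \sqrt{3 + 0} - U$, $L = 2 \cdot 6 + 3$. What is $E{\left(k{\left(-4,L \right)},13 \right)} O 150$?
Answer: $350400$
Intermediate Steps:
$L = 15$ ($L = 12 + 3 = 15$)
$k{\left(r,U \right)} = \sqrt{3} - U$
$E{\left(W,B \right)} = 16$ ($E{\left(W,B \right)} = 6 + 2 \cdot 5 = 6 + 10 = 16$)
$E{\left(k{\left(-4,L \right)},13 \right)} O 150 = 16 \cdot 146 \cdot 150 = 2336 \cdot 150 = 350400$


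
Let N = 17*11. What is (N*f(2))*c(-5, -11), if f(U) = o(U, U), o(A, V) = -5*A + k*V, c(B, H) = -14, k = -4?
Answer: 47124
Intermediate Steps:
o(A, V) = -5*A - 4*V
N = 187
f(U) = -9*U (f(U) = -5*U - 4*U = -9*U)
(N*f(2))*c(-5, -11) = (187*(-9*2))*(-14) = (187*(-18))*(-14) = -3366*(-14) = 47124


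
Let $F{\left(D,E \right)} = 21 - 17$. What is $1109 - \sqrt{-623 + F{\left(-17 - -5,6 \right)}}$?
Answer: $1109 - i \sqrt{619} \approx 1109.0 - 24.88 i$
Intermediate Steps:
$F{\left(D,E \right)} = 4$ ($F{\left(D,E \right)} = 21 - 17 = 4$)
$1109 - \sqrt{-623 + F{\left(-17 - -5,6 \right)}} = 1109 - \sqrt{-623 + 4} = 1109 - \sqrt{-619} = 1109 - i \sqrt{619}$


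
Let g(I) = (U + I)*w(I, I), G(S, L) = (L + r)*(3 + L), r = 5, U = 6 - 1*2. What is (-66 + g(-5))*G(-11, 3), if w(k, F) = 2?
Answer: -3264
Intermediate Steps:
U = 4 (U = 6 - 2 = 4)
G(S, L) = (3 + L)*(5 + L) (G(S, L) = (L + 5)*(3 + L) = (5 + L)*(3 + L) = (3 + L)*(5 + L))
g(I) = 8 + 2*I (g(I) = (4 + I)*2 = 8 + 2*I)
(-66 + g(-5))*G(-11, 3) = (-66 + (8 + 2*(-5)))*(15 + 3² + 8*3) = (-66 + (8 - 10))*(15 + 9 + 24) = (-66 - 2)*48 = -68*48 = -3264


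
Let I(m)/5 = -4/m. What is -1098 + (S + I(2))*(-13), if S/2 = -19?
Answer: -474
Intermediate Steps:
I(m) = -20/m (I(m) = 5*(-4/m) = -20/m)
S = -38 (S = 2*(-19) = -38)
-1098 + (S + I(2))*(-13) = -1098 + (-38 - 20/2)*(-13) = -1098 + (-38 - 20*½)*(-13) = -1098 + (-38 - 10)*(-13) = -1098 - 48*(-13) = -1098 + 624 = -474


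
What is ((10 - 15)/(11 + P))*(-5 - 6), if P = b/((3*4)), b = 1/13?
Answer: 8580/1717 ≈ 4.9971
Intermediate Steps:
b = 1/13 ≈ 0.076923
P = 1/156 (P = 1/(13*((3*4))) = (1/13)/12 = (1/13)*(1/12) = 1/156 ≈ 0.0064103)
((10 - 15)/(11 + P))*(-5 - 6) = ((10 - 15)/(11 + 1/156))*(-5 - 6) = -5/1717/156*(-11) = -5*156/1717*(-11) = -780/1717*(-11) = 8580/1717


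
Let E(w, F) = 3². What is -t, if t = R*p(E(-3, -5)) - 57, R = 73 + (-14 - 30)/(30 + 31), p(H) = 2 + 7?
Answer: -36204/61 ≈ -593.51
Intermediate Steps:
E(w, F) = 9
p(H) = 9
R = 4409/61 (R = 73 - 44/61 = 4409/61 ≈ 72.279)
t = 36204/61 (t = (4409/61)*9 - 57 = 39681/61 - 57 = 36204/61 ≈ 593.51)
-t = -1*36204/61 = -36204/61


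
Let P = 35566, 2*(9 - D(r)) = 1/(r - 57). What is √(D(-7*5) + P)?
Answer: √301106846/92 ≈ 188.61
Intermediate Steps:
D(r) = 9 - 1/(2*(-57 + r)) (D(r) = 9 - 1/(2*(r - 57)) = 9 - 1/(2*(-57 + r)))
√(D(-7*5) + P) = √((-1027 + 18*(-7*5))/(2*(-57 - 7*5)) + 35566) = √((-1027 + 18*(-35))/(2*(-57 - 35)) + 35566) = √((½)*(-1027 - 630)/(-92) + 35566) = √((½)*(-1/92)*(-1657) + 35566) = √(1657/184 + 35566) = √(6545801/184) = √301106846/92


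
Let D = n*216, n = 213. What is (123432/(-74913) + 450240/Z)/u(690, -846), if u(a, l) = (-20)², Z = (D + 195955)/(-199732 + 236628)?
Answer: 51851208884771/302102903650 ≈ 171.63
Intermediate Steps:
D = 46008 (D = 213*216 = 46008)
Z = 241963/36896 (Z = (46008 + 195955)/(-199732 + 236628) = 241963/36896 ≈ 6.5580)
u(a, l) = 400
(123432/(-74913) + 450240/Z)/u(690, -846) = (123432/(-74913) + 450240/(241963/36896))/400 = (123432*(-1/74913) + 450240*(36896/241963))*(1/400) = (-41144/24971 + 16612055040/241963)*(1/400) = (414809671078168/6042058073)*(1/400) = 51851208884771/302102903650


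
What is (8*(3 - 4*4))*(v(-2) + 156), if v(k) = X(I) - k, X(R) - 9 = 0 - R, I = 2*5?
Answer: -16328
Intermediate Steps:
I = 10
X(R) = 9 - R (X(R) = 9 + (0 - R) = 9 - R)
v(k) = -1 - k (v(k) = (9 - 1*10) - k = (9 - 10) - k = -1 - k)
(8*(3 - 4*4))*(v(-2) + 156) = (8*(3 - 4*4))*((-1 - 1*(-2)) + 156) = (8*(3 - 16))*((-1 + 2) + 156) = (8*(-13))*(1 + 156) = -104*157 = -16328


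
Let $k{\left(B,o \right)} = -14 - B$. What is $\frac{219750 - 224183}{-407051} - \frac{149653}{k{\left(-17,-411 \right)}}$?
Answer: $- \frac{60916390004}{1221153} \approx -49884.0$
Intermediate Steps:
$\frac{219750 - 224183}{-407051} - \frac{149653}{k{\left(-17,-411 \right)}} = \frac{219750 - 224183}{-407051} - \frac{149653}{-14 - -17} = \left(219750 - 224183\right) \left(- \frac{1}{407051}\right) - \frac{149653}{-14 + 17} = \left(-4433\right) \left(- \frac{1}{407051}\right) - \frac{149653}{3} = \frac{4433}{407051} - \frac{149653}{3} = - \frac{60916390004}{1221153}$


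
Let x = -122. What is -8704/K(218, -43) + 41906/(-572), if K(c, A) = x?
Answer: -33461/17446 ≈ -1.9180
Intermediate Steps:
K(c, A) = -122
-8704/K(218, -43) + 41906/(-572) = -8704/(-122) + 41906/(-572) = -8704*(-1/122) + 41906*(-1/572) = 4352/61 - 20953/286 = -33461/17446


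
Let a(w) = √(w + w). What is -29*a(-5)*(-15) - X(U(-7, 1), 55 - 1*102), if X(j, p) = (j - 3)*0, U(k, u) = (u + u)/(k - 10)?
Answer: 435*I*√10 ≈ 1375.6*I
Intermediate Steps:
a(w) = √2*√w (a(w) = √(2*w) = √2*√w)
U(k, u) = 2*u/(-10 + k) (U(k, u) = (2*u)/(-10 + k) = 2*u/(-10 + k))
X(j, p) = 0 (X(j, p) = (-3 + j)*0 = 0)
-29*a(-5)*(-15) - X(U(-7, 1), 55 - 1*102) = -29*√2*√(-5)*(-15) - 1*0 = -29*√2*I*√5*(-15) + 0 = -29*I*√10*(-15) + 0 = 435*I*√10 + 0 = 435*I*√10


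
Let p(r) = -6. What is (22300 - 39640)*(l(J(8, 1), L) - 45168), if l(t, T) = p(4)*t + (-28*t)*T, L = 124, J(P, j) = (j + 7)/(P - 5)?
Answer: 944035840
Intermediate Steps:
J(P, j) = (7 + j)/(-5 + P)
l(t, T) = -6*t - 28*T*t (l(t, T) = -6*t + (-28*t)*T = -6*t - 28*T*t)
(22300 - 39640)*(l(J(8, 1), L) - 45168) = (22300 - 39640)*(-2*(7 + 1)/(-5 + 8)*(3 + 14*124) - 45168) = -17340*(-2*8/3*(3 + 1736) - 45168) = -17340*(-2*(⅓)*8*1739 - 45168) = -17340*(-2*8/3*1739 - 45168) = -17340*(-27824/3 - 45168) = -17340*(-163328/3) = 944035840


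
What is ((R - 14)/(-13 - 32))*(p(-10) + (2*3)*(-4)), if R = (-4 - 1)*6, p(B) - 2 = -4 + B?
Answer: -176/5 ≈ -35.200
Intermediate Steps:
p(B) = -2 + B (p(B) = 2 + (-4 + B) = -2 + B)
R = -30 (R = -5*6 = -30)
((R - 14)/(-13 - 32))*(p(-10) + (2*3)*(-4)) = ((-30 - 14)/(-13 - 32))*((-2 - 10) + (2*3)*(-4)) = (-44/(-45))*(-12 + 6*(-4)) = (-44*(-1/45))*(-12 - 24) = (44/45)*(-36) = -176/5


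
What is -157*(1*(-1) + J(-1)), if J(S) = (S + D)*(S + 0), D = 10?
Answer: 1570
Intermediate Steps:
J(S) = S*(10 + S) (J(S) = (S + 10)*(S + 0) = (10 + S)*S = S*(10 + S))
-157*(1*(-1) + J(-1)) = -157*(1*(-1) - (10 - 1)) = -157*(-1 - 1*9) = -157*(-1 - 9) = -157*(-10) = 1570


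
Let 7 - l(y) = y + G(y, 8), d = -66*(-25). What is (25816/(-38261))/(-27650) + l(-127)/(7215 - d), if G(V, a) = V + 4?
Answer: 3886117787/84104373675 ≈ 0.046206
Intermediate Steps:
G(V, a) = 4 + V
d = 1650
l(y) = 3 - 2*y (l(y) = 7 - (y + (4 + y)) = 7 - (4 + 2*y) = 7 + (-4 - 2*y) = 3 - 2*y)
(25816/(-38261))/(-27650) + l(-127)/(7215 - d) = (25816/(-38261))/(-27650) + (3 - 2*(-127))/(7215 - 1*1650) = (25816*(-1/38261))*(-1/27650) + (3 + 254)/(7215 - 1650) = -25816/38261*(-1/27650) + 257/5565 = 1844/75565475 + 257*(1/5565) = 1844/75565475 + 257/5565 = 3886117787/84104373675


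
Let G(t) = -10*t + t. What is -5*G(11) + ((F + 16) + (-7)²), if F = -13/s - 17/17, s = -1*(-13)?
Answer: 558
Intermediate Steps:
s = 13
F = -2 (F = -13/13 - 17/17 = -13*1/13 - 17*1/17 = -1 - 1 = -2)
G(t) = -9*t
-5*G(11) + ((F + 16) + (-7)²) = -(-45)*11 + ((-2 + 16) + (-7)²) = -5*(-99) + (14 + 49) = 495 + 63 = 558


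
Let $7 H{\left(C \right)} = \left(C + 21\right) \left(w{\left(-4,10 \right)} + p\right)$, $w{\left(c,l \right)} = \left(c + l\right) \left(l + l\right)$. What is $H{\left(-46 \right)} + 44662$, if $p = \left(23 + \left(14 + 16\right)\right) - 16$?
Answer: $\frac{308709}{7} \approx 44101.0$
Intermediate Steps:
$w{\left(c,l \right)} = 2 l \left(c + l\right)$ ($w{\left(c,l \right)} = \left(c + l\right) 2 l = 2 l \left(c + l\right)$)
$p = 37$ ($p = \left(23 + 30\right) - 16 = 53 - 16 = 37$)
$H{\left(C \right)} = 471 + \frac{157 C}{7}$ ($H{\left(C \right)} = \frac{\left(C + 21\right) \left(2 \cdot 10 \left(-4 + 10\right) + 37\right)}{7} = \frac{\left(21 + C\right) \left(2 \cdot 10 \cdot 6 + 37\right)}{7} = \frac{\left(21 + C\right) \left(120 + 37\right)}{7} = \frac{\left(21 + C\right) 157}{7} = \frac{3297 + 157 C}{7} = 471 + \frac{157 C}{7}$)
$H{\left(-46 \right)} + 44662 = \left(471 + \frac{157}{7} \left(-46\right)\right) + 44662 = \left(471 - \frac{7222}{7}\right) + 44662 = - \frac{3925}{7} + 44662 = \frac{308709}{7}$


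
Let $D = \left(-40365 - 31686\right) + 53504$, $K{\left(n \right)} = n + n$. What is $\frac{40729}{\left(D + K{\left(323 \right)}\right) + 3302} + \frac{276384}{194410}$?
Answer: $- \frac{149353649}{109161215} \approx -1.3682$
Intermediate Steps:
$K{\left(n \right)} = 2 n$
$D = -18547$ ($D = -72051 + 53504 = -18547$)
$\frac{40729}{\left(D + K{\left(323 \right)}\right) + 3302} + \frac{276384}{194410} = \frac{40729}{\left(-18547 + 2 \cdot 323\right) + 3302} + \frac{276384}{194410} = \frac{40729}{\left(-18547 + 646\right) + 3302} + 276384 \cdot \frac{1}{194410} = \frac{40729}{-17901 + 3302} + \frac{138192}{97205} = \frac{40729}{-14599} + \frac{138192}{97205} = 40729 \left(- \frac{1}{14599}\right) + \frac{138192}{97205} = - \frac{3133}{1123} + \frac{138192}{97205} = - \frac{149353649}{109161215}$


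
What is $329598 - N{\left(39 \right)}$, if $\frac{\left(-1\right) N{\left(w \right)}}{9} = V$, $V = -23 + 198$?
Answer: $331173$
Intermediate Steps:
$V = 175$
$N{\left(w \right)} = -1575$ ($N{\left(w \right)} = \left(-9\right) 175 = -1575$)
$329598 - N{\left(39 \right)} = 329598 - -1575 = 329598 + 1575 = 331173$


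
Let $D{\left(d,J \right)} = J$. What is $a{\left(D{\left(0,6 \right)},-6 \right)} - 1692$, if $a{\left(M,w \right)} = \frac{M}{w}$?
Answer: $-1693$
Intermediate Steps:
$a{\left(D{\left(0,6 \right)},-6 \right)} - 1692 = \frac{6}{-6} - 1692 = 6 \left(- \frac{1}{6}\right) - 1692 = -1 - 1692 = -1693$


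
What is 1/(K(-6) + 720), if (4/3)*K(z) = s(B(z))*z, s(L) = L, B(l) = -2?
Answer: 1/729 ≈ 0.0013717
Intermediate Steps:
K(z) = -3*z/2 (K(z) = 3*(-2*z)/4 = -3*z/2)
1/(K(-6) + 720) = 1/(-3/2*(-6) + 720) = 1/(9 + 720) = 1/729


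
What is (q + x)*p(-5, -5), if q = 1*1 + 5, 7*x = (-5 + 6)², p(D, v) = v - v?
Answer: 0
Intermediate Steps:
p(D, v) = 0
x = ⅐ (x = (-5 + 6)²/7 = (⅐)*1² = (⅐)*1 = ⅐ ≈ 0.14286)
q = 6 (q = 1 + 5 = 6)
(q + x)*p(-5, -5) = (6 + ⅐)*0 = (43/7)*0 = 0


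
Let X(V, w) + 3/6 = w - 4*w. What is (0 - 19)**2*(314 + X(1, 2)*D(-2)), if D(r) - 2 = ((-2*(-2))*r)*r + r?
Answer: 75810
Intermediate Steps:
X(V, w) = -1/2 - 3*w (X(V, w) = -1/2 + (w - 4*w) = -1/2 - 3*w)
D(r) = 2 + r + 4*r**2 (D(r) = 2 + (((-2*(-2))*r)*r + r) = 2 + ((4*r)*r + r) = 2 + (4*r**2 + r) = 2 + (r + 4*r**2) = 2 + r + 4*r**2)
(0 - 19)**2*(314 + X(1, 2)*D(-2)) = (0 - 19)**2*(314 + (-1/2 - 3*2)*(2 - 2 + 4*(-2)**2)) = (-19)**2*(314 + (-1/2 - 6)*(2 - 2 + 4*4)) = 361*(314 - 13*(2 - 2 + 16)/2) = 361*(314 - 13/2*16) = 361*(314 - 104) = 361*210 = 75810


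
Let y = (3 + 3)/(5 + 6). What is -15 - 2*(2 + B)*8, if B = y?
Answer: -613/11 ≈ -55.727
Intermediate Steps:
y = 6/11 ≈ 0.54545
B = 6/11 ≈ 0.54545
-15 - 2*(2 + B)*8 = -15 - 2*(2 + 6/11)*8 = -15 - 2*28/11*8 = -15 - 56/11*8 = -15 - 448/11 = -613/11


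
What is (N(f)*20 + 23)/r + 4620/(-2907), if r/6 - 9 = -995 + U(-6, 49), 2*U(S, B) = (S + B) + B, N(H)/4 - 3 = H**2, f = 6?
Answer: -1303463/607240 ≈ -2.1465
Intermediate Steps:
N(H) = 12 + 4*H**2
U(S, B) = B + S/2 (U(S, B) = ((S + B) + B)/2 = ((B + S) + B)/2 = (S + 2*B)/2 = B + S/2)
r = -5640 (r = 54 + 6*(-995 + (49 + (1/2)*(-6))) = 54 + 6*(-995 + (49 - 3)) = 54 + 6*(-995 + 46) = 54 + 6*(-949) = 54 - 5694 = -5640)
(N(f)*20 + 23)/r + 4620/(-2907) = ((12 + 4*6**2)*20 + 23)/(-5640) + 4620/(-2907) = ((12 + 4*36)*20 + 23)*(-1/5640) + 4620*(-1/2907) = ((12 + 144)*20 + 23)*(-1/5640) - 1540/969 = (156*20 + 23)*(-1/5640) - 1540/969 = (3120 + 23)*(-1/5640) - 1540/969 = 3143*(-1/5640) - 1540/969 = -3143/5640 - 1540/969 = -1303463/607240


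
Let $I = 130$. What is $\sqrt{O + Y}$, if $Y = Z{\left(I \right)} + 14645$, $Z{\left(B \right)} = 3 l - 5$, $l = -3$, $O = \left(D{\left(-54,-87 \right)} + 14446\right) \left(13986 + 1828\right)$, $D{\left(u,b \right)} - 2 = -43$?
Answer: $\sqrt{227815301} \approx 15094.0$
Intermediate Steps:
$D{\left(u,b \right)} = -41$ ($D{\left(u,b \right)} = 2 - 43 = -41$)
$O = 227800670$ ($O = \left(-41 + 14446\right) \left(13986 + 1828\right) = 14405 \cdot 15814 = 227800670$)
$Z{\left(B \right)} = -14$ ($Z{\left(B \right)} = 3 \left(-3\right) - 5 = -9 - 5 = -14$)
$Y = 14631$ ($Y = -14 + 14645 = 14631$)
$\sqrt{O + Y} = \sqrt{227800670 + 14631} = \sqrt{227815301}$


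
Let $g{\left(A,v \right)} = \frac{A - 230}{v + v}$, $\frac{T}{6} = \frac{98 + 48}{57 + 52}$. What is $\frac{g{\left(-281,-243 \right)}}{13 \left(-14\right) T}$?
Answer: $- \frac{109}{151632} \approx -0.00071885$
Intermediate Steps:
$T = \frac{876}{109}$ ($T = 6 \frac{98 + 48}{57 + 52} = 6 \cdot \frac{146}{109} = \frac{876}{109} \approx 8.0367$)
$g{\left(A,v \right)} = \frac{-230 + A}{2 v}$
$\frac{g{\left(-281,-243 \right)}}{13 \left(-14\right) T} = \frac{\frac{1}{2} \frac{1}{-243} \left(-230 - 281\right)}{13 \left(-14\right) \frac{876}{109}} = \frac{\frac{1}{2} \left(- \frac{1}{243}\right) \left(-511\right)}{\left(-182\right) \frac{876}{109}} = \frac{511}{486 \left(- \frac{159432}{109}\right)} = \frac{511}{486} \left(- \frac{109}{159432}\right) = - \frac{109}{151632}$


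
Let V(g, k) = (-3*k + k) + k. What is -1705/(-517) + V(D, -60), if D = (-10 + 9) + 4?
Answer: 2975/47 ≈ 63.298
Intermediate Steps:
D = 3 (D = -1 + 4 = 3)
V(g, k) = -k (V(g, k) = -2*k + k = -k)
-1705/(-517) + V(D, -60) = -1705/(-517) - 1*(-60) = -1705*(-1/517) + 60 = 155/47 + 60 = 2975/47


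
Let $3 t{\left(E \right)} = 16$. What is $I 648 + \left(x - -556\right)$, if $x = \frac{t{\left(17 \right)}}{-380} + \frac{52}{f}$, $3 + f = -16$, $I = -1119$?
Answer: $- \frac{206499244}{285} \approx -7.2456 \cdot 10^{5}$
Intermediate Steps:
$f = -19$ ($f = -3 - 16 = -19$)
$t{\left(E \right)} = \frac{16}{3}$ ($t{\left(E \right)} = \frac{1}{3} \cdot 16 = \frac{16}{3}$)
$x = - \frac{784}{285}$ ($x = \frac{16}{3 \left(-380\right)} + \frac{52}{-19} = \frac{16}{3} \left(- \frac{1}{380}\right) + 52 \left(- \frac{1}{19}\right) = - \frac{4}{285} - \frac{52}{19} = - \frac{784}{285} \approx -2.7509$)
$I 648 + \left(x - -556\right) = \left(-1119\right) 648 - - \frac{157676}{285} = -725112 + \left(- \frac{784}{285} + 556\right) = -725112 + \frac{157676}{285} = - \frac{206499244}{285}$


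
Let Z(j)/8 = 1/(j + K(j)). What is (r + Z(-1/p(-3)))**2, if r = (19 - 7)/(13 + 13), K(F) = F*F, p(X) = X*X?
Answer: 1096209/169 ≈ 6486.4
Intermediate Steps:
p(X) = X**2
K(F) = F**2
r = 6/13 (r = 12/26 = 12*(1/26) = 6/13 ≈ 0.46154)
Z(j) = 8/(j + j**2)
(r + Z(-1/p(-3)))**2 = (6/13 + 8/(((-1/((-3)**2)))*(1 - 1/((-3)**2))))**2 = (6/13 + 8/(((-1/9))*(1 - 1/9)))**2 = (6/13 + 8/(((-1*1/9))*(1 - 1*1/9)))**2 = (6/13 + 8/((-1/9)*(1 - 1/9)))**2 = (6/13 + 8*(-9)/(8/9))**2 = (6/13 + 8*(-9)*(9/8))**2 = (6/13 - 81)**2 = (-1047/13)**2 = 1096209/169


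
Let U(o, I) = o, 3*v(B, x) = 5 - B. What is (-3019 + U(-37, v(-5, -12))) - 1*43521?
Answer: -46577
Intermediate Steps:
v(B, x) = 5/3 - B/3 (v(B, x) = (5 - B)/3 = 5/3 - B/3)
(-3019 + U(-37, v(-5, -12))) - 1*43521 = (-3019 - 37) - 1*43521 = -3056 - 43521 = -46577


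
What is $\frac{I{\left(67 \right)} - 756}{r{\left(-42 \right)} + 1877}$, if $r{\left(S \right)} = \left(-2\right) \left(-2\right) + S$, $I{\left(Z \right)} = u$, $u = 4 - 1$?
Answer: $- \frac{251}{613} \approx -0.40946$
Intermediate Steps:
$u = 3$ ($u = 4 - 1 = 3$)
$I{\left(Z \right)} = 3$
$r{\left(S \right)} = 4 + S$
$\frac{I{\left(67 \right)} - 756}{r{\left(-42 \right)} + 1877} = \frac{3 - 756}{\left(4 - 42\right) + 1877} = - \frac{753}{-38 + 1877} = - \frac{753}{1839} = \left(-753\right) \frac{1}{1839} = - \frac{251}{613}$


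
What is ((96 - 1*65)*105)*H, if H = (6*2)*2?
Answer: 78120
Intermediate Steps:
H = 24 (H = 12*2 = 24)
((96 - 1*65)*105)*H = ((96 - 1*65)*105)*24 = ((96 - 65)*105)*24 = (31*105)*24 = 3255*24 = 78120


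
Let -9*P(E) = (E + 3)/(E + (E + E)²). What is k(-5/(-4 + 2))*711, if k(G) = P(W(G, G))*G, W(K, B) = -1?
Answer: -395/3 ≈ -131.67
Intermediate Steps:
P(E) = -(3 + E)/(9*(E + 4*E²)) (P(E) = -(E + 3)/(9*(E + (E + E)²)) = -(3 + E)/(9*(E + (2*E)²)) = -(3 + E)/(9*(E + 4*E²)))
k(G) = -2*G/27 (k(G) = ((⅑)*(-3 - 1*(-1))/(-1*(1 + 4*(-1))))*G = ((⅑)*(-1)*(-3 + 1)/(1 - 4))*G = ((⅑)*(-1)*(-2)/(-3))*G = ((⅑)*(-1)*(-⅓)*(-2))*G = -2*G/27)
k(-5/(-4 + 2))*711 = -(-10)/(27*(-4 + 2))*711 = -(-10)/(27*(-2))*711 = -(-10)*(-1)/(27*2)*711 = -2/27*5/2*711 = -5/27*711 = -395/3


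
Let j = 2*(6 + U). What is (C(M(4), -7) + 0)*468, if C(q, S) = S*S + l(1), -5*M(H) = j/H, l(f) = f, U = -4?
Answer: 23400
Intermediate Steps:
j = 4 (j = 2*(6 - 4) = 2*2 = 4)
M(H) = -4/(5*H)
C(q, S) = 1 + S**2 (C(q, S) = S*S + 1 = S**2 + 1 = 1 + S**2)
(C(M(4), -7) + 0)*468 = ((1 + (-7)**2) + 0)*468 = ((1 + 49) + 0)*468 = (50 + 0)*468 = 50*468 = 23400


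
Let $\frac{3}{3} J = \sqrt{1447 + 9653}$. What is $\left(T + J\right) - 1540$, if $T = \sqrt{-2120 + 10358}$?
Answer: $-1540 + \sqrt{8238} + 10 \sqrt{111} \approx -1343.9$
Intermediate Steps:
$J = 10 \sqrt{111}$ ($J = \sqrt{1447 + 9653} = \sqrt{11100} = 10 \sqrt{111} \approx 105.36$)
$T = \sqrt{8238} \approx 90.763$
$\left(T + J\right) - 1540 = \left(\sqrt{8238} + 10 \sqrt{111}\right) - 1540 = -1540 + \sqrt{8238} + 10 \sqrt{111}$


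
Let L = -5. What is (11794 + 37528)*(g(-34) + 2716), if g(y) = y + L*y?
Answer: 140666344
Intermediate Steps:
g(y) = -4*y (g(y) = y - 5*y = -4*y)
(11794 + 37528)*(g(-34) + 2716) = (11794 + 37528)*(-4*(-34) + 2716) = 49322*(136 + 2716) = 49322*2852 = 140666344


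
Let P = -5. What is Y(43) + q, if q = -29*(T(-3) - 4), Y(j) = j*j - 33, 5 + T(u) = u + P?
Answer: 2309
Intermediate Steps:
T(u) = -10 + u (T(u) = -5 + (u - 5) = -5 + (-5 + u) = -10 + u)
Y(j) = -33 + j² (Y(j) = j² - 33 = -33 + j²)
q = 493 (q = -29*((-10 - 3) - 4) = -29*(-13 - 4) = -29*(-17) = 493)
Y(43) + q = (-33 + 43²) + 493 = (-33 + 1849) + 493 = 1816 + 493 = 2309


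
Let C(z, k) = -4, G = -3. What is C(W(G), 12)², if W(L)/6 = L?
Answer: 16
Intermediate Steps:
W(L) = 6*L
C(W(G), 12)² = (-4)² = 16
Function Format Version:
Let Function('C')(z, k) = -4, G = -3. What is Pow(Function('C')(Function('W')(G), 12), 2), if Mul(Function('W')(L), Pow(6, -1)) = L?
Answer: 16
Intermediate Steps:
Function('W')(L) = Mul(6, L)
Pow(Function('C')(Function('W')(G), 12), 2) = Pow(-4, 2) = 16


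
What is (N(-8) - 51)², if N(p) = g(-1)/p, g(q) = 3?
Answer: 168921/64 ≈ 2639.4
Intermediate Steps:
N(p) = 3/p
(N(-8) - 51)² = (3/(-8) - 51)² = (3*(-⅛) - 51)² = (-3/8 - 51)² = (-411/8)² = 168921/64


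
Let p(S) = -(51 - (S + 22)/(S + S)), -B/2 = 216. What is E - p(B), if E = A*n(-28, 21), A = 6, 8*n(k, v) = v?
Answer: 28631/432 ≈ 66.276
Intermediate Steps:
B = -432 (B = -2*216 = -432)
n(k, v) = v/8
E = 63/4 (E = 6*((1/8)*21) = 6*(21/8) = 63/4 ≈ 15.750)
p(S) = -51 + (22 + S)/(2*S) (p(S) = -(51 - (22 + S)/(2*S)) = -51 + (22 + S)/(2*S))
E - p(B) = 63/4 - (-101/2 + 11/(-432)) = 63/4 - (-101/2 + 11*(-1/432)) = 63/4 - (-101/2 - 11/432) = 63/4 - 1*(-21827/432) = 63/4 + 21827/432 = 28631/432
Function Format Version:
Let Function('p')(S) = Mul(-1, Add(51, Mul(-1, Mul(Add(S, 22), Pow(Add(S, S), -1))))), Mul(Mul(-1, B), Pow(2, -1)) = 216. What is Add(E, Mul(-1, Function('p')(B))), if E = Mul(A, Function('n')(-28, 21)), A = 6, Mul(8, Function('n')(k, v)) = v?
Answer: Rational(28631, 432) ≈ 66.276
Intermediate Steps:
B = -432 (B = Mul(-2, 216) = -432)
Function('n')(k, v) = Mul(Rational(1, 8), v)
E = Rational(63, 4) (E = Mul(6, Mul(Rational(1, 8), 21)) = Mul(6, Rational(21, 8)) = Rational(63, 4) ≈ 15.750)
Function('p')(S) = Add(-51, Mul(Rational(1, 2), Pow(S, -1), Add(22, S))) (Function('p')(S) = Mul(-1, Add(51, Mul(-1, Mul(Add(22, S), Pow(Mul(2, S), -1))))) = Mul(-1, Add(51, Mul(-1, Mul(Add(22, S), Mul(Rational(1, 2), Pow(S, -1)))))) = Mul(-1, Add(51, Mul(-1, Mul(Rational(1, 2), Pow(S, -1), Add(22, S))))) = Mul(-1, Add(51, Mul(Rational(-1, 2), Pow(S, -1), Add(22, S)))) = Add(-51, Mul(Rational(1, 2), Pow(S, -1), Add(22, S))))
Add(E, Mul(-1, Function('p')(B))) = Add(Rational(63, 4), Mul(-1, Add(Rational(-101, 2), Mul(11, Pow(-432, -1))))) = Add(Rational(63, 4), Mul(-1, Add(Rational(-101, 2), Mul(11, Rational(-1, 432))))) = Add(Rational(63, 4), Mul(-1, Add(Rational(-101, 2), Rational(-11, 432)))) = Add(Rational(63, 4), Mul(-1, Rational(-21827, 432))) = Add(Rational(63, 4), Rational(21827, 432)) = Rational(28631, 432)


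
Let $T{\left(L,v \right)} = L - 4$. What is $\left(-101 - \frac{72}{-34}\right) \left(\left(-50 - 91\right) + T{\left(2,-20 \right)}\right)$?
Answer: $\frac{240383}{17} \approx 14140.0$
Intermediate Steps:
$T{\left(L,v \right)} = -4 + L$ ($T{\left(L,v \right)} = L - 4 = -4 + L$)
$\left(-101 - \frac{72}{-34}\right) \left(\left(-50 - 91\right) + T{\left(2,-20 \right)}\right) = \left(-101 - \frac{72}{-34}\right) \left(\left(-50 - 91\right) + \left(-4 + 2\right)\right) = \left(-101 - - \frac{36}{17}\right) \left(\left(-50 - 91\right) - 2\right) = \left(-101 + \frac{36}{17}\right) \left(-141 - 2\right) = \left(- \frac{1681}{17}\right) \left(-143\right) = \frac{240383}{17}$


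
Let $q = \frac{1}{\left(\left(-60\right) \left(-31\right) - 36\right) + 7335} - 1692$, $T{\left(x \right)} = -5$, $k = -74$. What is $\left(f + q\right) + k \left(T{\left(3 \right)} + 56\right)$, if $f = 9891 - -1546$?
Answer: $\frac{54688390}{9159} \approx 5971.0$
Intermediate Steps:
$f = 11437$ ($f = 9891 + 1546 = 11437$)
$q = - \frac{15497027}{9159}$ ($q = \frac{1}{\left(1860 - 36\right) + 7335} - 1692 = \frac{1}{1824 + 7335} - 1692 = \frac{1}{9159} - 1692 = - \frac{15497027}{9159} \approx -1692.0$)
$\left(f + q\right) + k \left(T{\left(3 \right)} + 56\right) = \left(11437 - \frac{15497027}{9159}\right) - 74 \left(-5 + 56\right) = \frac{89254456}{9159} - 3774 = \frac{54688390}{9159}$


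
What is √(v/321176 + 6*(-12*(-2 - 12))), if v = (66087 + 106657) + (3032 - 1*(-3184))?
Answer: √1625573950262/40147 ≈ 31.758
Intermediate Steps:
v = 178960 (v = 172744 + (3032 + 3184) = 172744 + 6216 = 178960)
√(v/321176 + 6*(-12*(-2 - 12))) = √(178960/321176 + 6*(-12*(-2 - 12))) = √(178960*(1/321176) + 6*(-12*(-14))) = √(22370/40147 + 6*168) = √(22370/40147 + 1008) = √(40490546/40147) = √1625573950262/40147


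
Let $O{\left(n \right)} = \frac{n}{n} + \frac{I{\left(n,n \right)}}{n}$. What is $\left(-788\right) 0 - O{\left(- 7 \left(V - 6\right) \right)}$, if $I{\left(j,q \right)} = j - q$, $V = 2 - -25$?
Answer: $-1$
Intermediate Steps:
$V = 27$ ($V = 2 + 25 = 27$)
$O{\left(n \right)} = 1$ ($O{\left(n \right)} = \frac{n}{n} + \frac{n - n}{n} = 1 + \frac{0}{n} = 1 + 0 = 1$)
$\left(-788\right) 0 - O{\left(- 7 \left(V - 6\right) \right)} = \left(-788\right) 0 - 1 = 0 - 1 = -1$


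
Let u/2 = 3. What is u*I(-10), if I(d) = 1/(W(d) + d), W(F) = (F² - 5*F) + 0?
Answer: 3/70 ≈ 0.042857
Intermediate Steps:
u = 6 (u = 2*3 = 6)
W(F) = F² - 5*F
I(d) = 1/(d + d*(-5 + d)) (I(d) = 1/(d*(-5 + d) + d) = 1/(d + d*(-5 + d)))
u*I(-10) = 6*(1/((-10)*(-4 - 10))) = 6*(-⅒/(-14)) = 6*(-⅒*(-1/14)) = 6*(1/140) = 3/70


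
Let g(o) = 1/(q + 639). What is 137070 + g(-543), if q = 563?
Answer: 164758141/1202 ≈ 1.3707e+5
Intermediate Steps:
g(o) = 1/1202 (g(o) = 1/(563 + 639) = 1/1202)
137070 + g(-543) = 137070 + 1/1202 = 164758141/1202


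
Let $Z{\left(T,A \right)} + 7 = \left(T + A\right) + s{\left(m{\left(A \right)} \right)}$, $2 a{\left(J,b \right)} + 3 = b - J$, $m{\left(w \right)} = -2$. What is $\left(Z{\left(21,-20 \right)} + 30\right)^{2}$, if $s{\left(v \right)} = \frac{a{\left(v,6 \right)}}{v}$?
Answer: $\frac{8281}{16} \approx 517.56$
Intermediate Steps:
$a{\left(J,b \right)} = - \frac{3}{2} + \frac{b}{2} - \frac{J}{2}$ ($a{\left(J,b \right)} = - \frac{3}{2} + \frac{b - J}{2} = - \frac{3}{2} - \left(\frac{J}{2} - \frac{b}{2}\right) = - \frac{3}{2} + \frac{b}{2} - \frac{J}{2}$)
$s{\left(v \right)} = \frac{\frac{3}{2} - \frac{v}{2}}{v}$ ($s{\left(v \right)} = \frac{- \frac{3}{2} + \frac{1}{2} \cdot 6 - \frac{v}{2}}{v} = \frac{- \frac{3}{2} + 3 - \frac{v}{2}}{v} = \frac{\frac{3}{2} - \frac{v}{2}}{v}$)
$Z{\left(T,A \right)} = - \frac{33}{4} + A + T$ ($Z{\left(T,A \right)} = -7 + \left(\left(T + A\right) + \frac{3 - -2}{2 \left(-2\right)}\right) = -7 + \left(\left(A + T\right) + \frac{1}{2} \left(- \frac{1}{2}\right) \left(3 + 2\right)\right) = -7 + \left(\left(A + T\right) + \frac{1}{2} \left(- \frac{1}{2}\right) 5\right) = -7 - \left(\frac{5}{4} - A - T\right) = -7 + \left(- \frac{5}{4} + A + T\right) = - \frac{33}{4} + A + T$)
$\left(Z{\left(21,-20 \right)} + 30\right)^{2} = \left(\left(- \frac{33}{4} - 20 + 21\right) + 30\right)^{2} = \left(- \frac{29}{4} + 30\right)^{2} = \left(\frac{91}{4}\right)^{2} = \frac{8281}{16}$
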